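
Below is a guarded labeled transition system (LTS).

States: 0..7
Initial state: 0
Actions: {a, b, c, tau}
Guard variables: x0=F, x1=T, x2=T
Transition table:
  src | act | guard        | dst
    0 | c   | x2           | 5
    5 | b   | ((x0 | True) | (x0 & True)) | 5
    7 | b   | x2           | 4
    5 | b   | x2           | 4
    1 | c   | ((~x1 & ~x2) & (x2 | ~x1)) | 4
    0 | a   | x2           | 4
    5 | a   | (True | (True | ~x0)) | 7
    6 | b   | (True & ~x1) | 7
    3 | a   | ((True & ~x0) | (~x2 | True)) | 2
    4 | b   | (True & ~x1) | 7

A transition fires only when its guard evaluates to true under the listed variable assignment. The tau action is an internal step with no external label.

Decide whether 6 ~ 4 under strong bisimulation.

Refine partition for ~:
  round 0: {{0,1,2,3,4,5,6,7}}
  round 1: {{0},{1,2,4,6},{3},{5},{7}}
stable after 2 split(s): 5 block(s)
class of 6: {1,2,4,6}; class of 4: {1,2,4,6}

Answer: BISIMILAR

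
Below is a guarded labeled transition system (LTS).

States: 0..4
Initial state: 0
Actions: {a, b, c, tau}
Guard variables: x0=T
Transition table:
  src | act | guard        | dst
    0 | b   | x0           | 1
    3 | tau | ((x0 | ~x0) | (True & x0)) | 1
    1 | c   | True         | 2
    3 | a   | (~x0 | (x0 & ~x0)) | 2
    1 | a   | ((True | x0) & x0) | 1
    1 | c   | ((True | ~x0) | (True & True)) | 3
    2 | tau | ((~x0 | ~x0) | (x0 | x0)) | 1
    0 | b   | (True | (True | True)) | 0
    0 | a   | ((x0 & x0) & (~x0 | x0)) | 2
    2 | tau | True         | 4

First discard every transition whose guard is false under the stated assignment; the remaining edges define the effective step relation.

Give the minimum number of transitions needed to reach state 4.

Layered search for 4:
  L0 = {0}
  L1 = {1,2}
  L2 = {3,4}
4 enters at depth 2; path a·tau

Answer: 2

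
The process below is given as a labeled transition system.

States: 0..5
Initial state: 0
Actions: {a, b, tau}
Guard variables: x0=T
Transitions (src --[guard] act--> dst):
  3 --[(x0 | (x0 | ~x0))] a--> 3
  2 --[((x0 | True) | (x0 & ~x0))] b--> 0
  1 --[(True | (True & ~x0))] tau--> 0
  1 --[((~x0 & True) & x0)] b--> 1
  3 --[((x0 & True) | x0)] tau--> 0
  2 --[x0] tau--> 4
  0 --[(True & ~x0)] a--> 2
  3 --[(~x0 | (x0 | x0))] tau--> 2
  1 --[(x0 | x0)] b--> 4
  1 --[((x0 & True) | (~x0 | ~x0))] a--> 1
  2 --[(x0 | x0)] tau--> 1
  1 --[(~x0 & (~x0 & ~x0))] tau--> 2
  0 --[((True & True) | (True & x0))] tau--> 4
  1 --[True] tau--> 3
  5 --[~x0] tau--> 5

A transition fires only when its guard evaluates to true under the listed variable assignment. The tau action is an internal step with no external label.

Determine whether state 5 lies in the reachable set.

Answer: UNREACHABLE

Working:
Guard filter leaves 11 enabled edge(s).
L0 = {0}
L1 = {4}  now seen {0,4}
Reach set: {0,4}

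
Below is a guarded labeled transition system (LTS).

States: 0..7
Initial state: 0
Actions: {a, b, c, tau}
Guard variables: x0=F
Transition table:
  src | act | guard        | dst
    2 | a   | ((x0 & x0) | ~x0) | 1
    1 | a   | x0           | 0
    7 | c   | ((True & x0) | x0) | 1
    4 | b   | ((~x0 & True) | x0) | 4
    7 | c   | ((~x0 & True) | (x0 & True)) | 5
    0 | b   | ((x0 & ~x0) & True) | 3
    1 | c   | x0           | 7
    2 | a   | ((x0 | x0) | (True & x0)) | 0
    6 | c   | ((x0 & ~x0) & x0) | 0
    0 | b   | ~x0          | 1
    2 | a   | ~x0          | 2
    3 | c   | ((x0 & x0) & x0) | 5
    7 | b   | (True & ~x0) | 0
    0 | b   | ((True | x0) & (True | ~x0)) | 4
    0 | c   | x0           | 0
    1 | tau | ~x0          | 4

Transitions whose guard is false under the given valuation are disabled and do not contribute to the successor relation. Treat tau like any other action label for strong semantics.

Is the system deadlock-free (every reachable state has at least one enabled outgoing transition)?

Answer: DEADLOCK-FREE

Trace:
R = {0,1,4}
  0: b→1  b→4  [deg 2]
  1: tau→4  [deg 1]
  4: b→4  [deg 1]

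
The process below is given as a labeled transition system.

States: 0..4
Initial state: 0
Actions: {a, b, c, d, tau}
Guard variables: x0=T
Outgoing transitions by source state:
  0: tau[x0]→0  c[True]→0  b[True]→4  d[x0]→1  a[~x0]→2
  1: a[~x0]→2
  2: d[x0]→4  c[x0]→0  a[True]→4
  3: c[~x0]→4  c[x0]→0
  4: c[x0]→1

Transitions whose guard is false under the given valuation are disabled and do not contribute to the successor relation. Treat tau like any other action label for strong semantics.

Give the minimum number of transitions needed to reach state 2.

Breadth-first toward 2:
  L0 = {0}
  L1 = {1,4}
2 never appears.

Answer: UNREACHABLE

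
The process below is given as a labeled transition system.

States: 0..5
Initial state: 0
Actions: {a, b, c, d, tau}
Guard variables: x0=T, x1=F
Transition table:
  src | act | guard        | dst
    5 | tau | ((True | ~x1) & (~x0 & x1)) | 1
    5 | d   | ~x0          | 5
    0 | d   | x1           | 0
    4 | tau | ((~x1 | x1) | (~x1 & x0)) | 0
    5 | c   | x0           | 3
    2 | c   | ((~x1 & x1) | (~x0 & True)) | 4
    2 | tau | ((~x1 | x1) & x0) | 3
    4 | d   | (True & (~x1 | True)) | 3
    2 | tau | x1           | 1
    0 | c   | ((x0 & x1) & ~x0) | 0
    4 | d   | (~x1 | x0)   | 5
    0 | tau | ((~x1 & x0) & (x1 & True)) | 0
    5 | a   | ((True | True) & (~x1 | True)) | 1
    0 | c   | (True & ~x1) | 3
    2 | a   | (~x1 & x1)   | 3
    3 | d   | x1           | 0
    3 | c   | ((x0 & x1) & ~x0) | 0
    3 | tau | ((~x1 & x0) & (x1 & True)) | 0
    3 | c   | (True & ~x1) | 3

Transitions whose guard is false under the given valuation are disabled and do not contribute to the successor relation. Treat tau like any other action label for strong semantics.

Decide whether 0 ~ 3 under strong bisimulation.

Bisimulation quotient by refinement:
  P[0] = {{0,1,2,3,4,5}}
  P[1] = {{0,3},{1},{2},{4},{5}}
Fixed point at round 2; 5 class(es).
class of 0: {0,3}; class of 3: {0,3}

Answer: BISIMILAR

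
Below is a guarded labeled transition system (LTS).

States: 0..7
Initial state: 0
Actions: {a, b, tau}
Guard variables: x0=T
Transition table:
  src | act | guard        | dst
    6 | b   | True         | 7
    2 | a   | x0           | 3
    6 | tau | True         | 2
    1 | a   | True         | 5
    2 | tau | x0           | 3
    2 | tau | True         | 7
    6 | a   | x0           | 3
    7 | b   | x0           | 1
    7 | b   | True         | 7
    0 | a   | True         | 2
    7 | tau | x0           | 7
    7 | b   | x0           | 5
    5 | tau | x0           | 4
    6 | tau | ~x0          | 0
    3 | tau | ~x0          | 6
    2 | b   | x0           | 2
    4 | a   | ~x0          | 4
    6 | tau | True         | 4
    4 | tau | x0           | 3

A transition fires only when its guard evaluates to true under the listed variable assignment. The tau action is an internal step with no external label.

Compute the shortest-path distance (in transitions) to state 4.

Answer: 4

Working:
BFS to 4:
  depth 0: {0}
  depth 1: {2}
  depth 2: {3,7}
  depth 3: {1,5}
  depth 4: {4}
4 enters at depth 4; path a·tau·b·tau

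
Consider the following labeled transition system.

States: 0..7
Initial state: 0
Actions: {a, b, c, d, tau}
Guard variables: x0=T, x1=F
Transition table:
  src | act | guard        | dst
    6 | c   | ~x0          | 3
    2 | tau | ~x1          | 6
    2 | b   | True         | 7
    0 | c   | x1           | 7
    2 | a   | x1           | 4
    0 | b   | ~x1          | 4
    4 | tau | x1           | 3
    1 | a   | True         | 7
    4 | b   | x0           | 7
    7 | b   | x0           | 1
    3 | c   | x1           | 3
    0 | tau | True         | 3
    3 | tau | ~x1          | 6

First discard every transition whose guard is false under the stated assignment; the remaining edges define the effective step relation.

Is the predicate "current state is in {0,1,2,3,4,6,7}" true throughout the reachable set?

Allowed set {0,1,2,3,4,6,7}
Reachable = {0,1,3,4,6,7}
  0: safe
  1: safe
  3: safe
  4: safe
  6: safe
  7: safe

Answer: INVARIANT HOLDS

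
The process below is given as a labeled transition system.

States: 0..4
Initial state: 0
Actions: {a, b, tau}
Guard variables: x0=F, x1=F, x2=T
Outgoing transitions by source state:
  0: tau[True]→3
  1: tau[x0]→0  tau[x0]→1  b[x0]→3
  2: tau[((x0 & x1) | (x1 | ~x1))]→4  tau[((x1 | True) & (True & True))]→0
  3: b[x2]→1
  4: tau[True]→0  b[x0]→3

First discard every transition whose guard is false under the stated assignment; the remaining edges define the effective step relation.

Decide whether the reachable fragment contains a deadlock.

Reach set: {0,1,3}
  0: tau→3  [1 out]
  1: ∅  [no exit]
  3: b→1  [1 out]
trace reaching 1: tau·b

Answer: DEADLOCK at state 1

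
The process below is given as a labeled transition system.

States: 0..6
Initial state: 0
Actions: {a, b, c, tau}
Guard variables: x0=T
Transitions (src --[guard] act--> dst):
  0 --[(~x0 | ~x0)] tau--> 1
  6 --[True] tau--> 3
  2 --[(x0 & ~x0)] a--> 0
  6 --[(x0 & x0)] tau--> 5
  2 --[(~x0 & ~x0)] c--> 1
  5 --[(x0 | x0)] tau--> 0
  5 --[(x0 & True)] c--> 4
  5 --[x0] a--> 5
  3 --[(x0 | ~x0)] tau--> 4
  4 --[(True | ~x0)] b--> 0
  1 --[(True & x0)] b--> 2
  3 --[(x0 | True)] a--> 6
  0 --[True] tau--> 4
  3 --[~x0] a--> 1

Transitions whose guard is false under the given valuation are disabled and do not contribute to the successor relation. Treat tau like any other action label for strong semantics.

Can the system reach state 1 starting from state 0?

Answer: UNREACHABLE

Working:
After dropping false guards: 10 live edges.
L0 = {0}
L1 = {4}  total {0,4}
Reachable = {0,4}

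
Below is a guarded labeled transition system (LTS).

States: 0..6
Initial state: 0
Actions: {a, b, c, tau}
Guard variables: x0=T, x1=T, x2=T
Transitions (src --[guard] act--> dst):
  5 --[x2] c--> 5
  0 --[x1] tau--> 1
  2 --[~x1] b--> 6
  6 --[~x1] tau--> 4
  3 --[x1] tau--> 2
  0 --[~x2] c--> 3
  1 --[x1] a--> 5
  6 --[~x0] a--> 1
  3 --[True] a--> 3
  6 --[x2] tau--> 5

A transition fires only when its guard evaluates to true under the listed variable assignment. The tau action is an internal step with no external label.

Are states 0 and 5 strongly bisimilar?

Answer: NOT BISIMILAR

Trace:
Refine partition for ~:
  P[0] = {{0,1,2,3,4,5,6}}
  P[1] = {{0,6},{1},{2,4},{3},{5}}
  P[2] = {{0},{1},{2,4},{3},{5},{6}}
6 equivalence class(es) (converged in 3)
[0]={0}  [5]={5}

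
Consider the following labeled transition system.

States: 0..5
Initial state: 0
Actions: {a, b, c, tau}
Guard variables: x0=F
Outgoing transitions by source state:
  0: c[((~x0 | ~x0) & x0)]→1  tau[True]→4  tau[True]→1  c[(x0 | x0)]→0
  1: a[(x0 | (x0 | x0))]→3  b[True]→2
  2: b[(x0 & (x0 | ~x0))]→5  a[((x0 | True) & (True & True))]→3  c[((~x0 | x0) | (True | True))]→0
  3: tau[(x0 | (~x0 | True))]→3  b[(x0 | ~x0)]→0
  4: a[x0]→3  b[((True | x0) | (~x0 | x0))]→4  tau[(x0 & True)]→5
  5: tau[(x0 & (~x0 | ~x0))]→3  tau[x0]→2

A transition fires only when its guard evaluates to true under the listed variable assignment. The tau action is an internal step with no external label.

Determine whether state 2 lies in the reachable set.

Answer: REACHABLE

Analysis:
After dropping false guards: 8 live edges.
depth 0: {0}
depth 1: {1,4}  total {0,1,4}
depth 2: {2}  total {0,1,2,4}
depth 3: {3}  total {0,1,2,3,4}
Reachable = {0,1,2,3,4}
witness 2: tau·b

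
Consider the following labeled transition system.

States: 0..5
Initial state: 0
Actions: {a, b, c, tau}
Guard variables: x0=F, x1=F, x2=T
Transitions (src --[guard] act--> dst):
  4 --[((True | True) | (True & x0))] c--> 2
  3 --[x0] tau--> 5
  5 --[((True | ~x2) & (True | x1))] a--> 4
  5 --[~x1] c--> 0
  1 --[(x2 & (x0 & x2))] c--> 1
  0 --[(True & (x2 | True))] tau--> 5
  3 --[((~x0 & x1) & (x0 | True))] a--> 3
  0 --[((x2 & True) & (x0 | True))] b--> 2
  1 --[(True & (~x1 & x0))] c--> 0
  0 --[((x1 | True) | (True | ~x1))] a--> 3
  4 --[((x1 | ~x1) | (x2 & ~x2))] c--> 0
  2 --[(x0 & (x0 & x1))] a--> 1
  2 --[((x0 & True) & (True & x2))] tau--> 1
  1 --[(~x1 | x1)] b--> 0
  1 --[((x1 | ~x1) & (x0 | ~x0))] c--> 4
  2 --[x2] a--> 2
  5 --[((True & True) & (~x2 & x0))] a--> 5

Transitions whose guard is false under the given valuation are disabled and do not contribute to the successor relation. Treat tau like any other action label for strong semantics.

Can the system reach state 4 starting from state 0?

10 transition(s) survive guard evaluation.
L0 = {0}
L1 = {2,3,5}  cumulative {0,2,3,5}
L2 = {4}  cumulative {0,2,3,4,5}
Reach set: {0,2,3,4,5}
witness 4: tau·a

Answer: REACHABLE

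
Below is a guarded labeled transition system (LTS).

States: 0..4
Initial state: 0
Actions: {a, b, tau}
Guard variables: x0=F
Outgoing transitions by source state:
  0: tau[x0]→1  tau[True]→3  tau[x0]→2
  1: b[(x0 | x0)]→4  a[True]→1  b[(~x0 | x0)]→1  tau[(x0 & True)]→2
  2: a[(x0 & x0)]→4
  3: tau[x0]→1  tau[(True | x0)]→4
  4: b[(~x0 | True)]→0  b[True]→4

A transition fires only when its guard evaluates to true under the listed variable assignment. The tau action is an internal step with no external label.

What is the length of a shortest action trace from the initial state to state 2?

Answer: UNREACHABLE

Analysis:
BFS to 2:
  L0 = {0}
  L1 = {3}
  L2 = {4}
2 never appears.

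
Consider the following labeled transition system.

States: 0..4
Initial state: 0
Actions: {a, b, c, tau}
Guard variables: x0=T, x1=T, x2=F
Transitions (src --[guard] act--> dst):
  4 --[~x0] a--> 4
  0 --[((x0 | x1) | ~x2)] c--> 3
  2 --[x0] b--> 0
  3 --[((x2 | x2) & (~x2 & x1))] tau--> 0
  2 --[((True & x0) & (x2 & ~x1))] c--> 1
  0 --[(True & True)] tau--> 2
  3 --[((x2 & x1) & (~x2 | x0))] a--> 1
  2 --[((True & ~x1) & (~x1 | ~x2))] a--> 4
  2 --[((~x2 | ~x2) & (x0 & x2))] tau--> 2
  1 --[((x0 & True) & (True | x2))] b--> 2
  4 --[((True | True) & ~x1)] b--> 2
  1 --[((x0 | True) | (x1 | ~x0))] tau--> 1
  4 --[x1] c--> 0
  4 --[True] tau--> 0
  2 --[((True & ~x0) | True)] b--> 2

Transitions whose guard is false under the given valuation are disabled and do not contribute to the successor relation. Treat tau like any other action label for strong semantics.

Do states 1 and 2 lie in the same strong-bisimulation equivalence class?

Refine partition for ~:
  round 0: {{0,1,2,3,4}}
  round 1: {{0,4},{1},{2},{3}}
  round 2: {{0},{1},{2},{3},{4}}
stable after 3 split(s): 5 block(s)
1∈{1}, 2∈{2}

Answer: NOT BISIMILAR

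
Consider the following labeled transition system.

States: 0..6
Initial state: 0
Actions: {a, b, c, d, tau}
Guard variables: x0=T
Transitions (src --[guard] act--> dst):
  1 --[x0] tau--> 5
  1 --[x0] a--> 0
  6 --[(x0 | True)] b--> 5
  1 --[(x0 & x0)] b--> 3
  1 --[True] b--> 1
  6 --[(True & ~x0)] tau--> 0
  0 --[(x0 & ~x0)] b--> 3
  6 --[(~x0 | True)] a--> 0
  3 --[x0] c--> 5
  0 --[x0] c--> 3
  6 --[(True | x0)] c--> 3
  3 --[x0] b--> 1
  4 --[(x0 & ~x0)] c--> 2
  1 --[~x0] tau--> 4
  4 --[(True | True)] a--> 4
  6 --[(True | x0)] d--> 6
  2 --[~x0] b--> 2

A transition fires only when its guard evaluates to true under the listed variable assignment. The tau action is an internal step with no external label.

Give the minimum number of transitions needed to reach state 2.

Answer: UNREACHABLE

Analysis:
BFS to 2:
  Layer 0: {0}
  Layer 1: {3}
  Layer 2: {1,5}
2 never appears.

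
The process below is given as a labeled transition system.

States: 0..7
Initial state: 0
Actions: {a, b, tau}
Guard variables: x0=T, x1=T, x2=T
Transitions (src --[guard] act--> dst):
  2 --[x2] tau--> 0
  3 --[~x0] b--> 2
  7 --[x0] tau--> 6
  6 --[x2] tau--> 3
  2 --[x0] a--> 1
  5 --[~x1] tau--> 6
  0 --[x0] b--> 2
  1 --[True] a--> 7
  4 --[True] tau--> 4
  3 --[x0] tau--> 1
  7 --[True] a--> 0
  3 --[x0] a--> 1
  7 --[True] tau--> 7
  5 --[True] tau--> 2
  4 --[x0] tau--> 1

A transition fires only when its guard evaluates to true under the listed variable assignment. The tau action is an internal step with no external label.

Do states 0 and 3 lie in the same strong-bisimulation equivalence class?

Answer: NOT BISIMILAR

Analysis:
Bisimulation quotient by refinement:
  π0 = {{0,1,2,3,4,5,6,7}}
  π1 = {{0},{1},{2,3,7},{4,5,6}}
  π2 = {{0},{1},{2},{3},{4},{5,6},{7}}
  π3 = {{0},{1},{2},{3},{4},{5},{6},{7}}
stable after 4 split(s): 8 block(s)
0∈{0}, 3∈{3}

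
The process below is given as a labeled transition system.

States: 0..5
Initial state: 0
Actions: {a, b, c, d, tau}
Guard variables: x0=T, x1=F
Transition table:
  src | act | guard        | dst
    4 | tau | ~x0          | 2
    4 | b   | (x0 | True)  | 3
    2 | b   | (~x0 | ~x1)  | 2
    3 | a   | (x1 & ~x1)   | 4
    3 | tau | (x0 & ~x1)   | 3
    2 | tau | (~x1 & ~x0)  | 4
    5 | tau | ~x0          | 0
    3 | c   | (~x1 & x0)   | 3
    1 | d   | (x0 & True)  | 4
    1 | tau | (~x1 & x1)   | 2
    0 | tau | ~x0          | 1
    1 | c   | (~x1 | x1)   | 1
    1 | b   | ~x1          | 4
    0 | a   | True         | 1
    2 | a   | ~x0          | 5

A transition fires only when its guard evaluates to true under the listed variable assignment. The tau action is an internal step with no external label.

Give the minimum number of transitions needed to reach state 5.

Answer: UNREACHABLE

Working:
Breadth-first toward 5:
  depth 0: {0}
  depth 1: {1}
  depth 2: {4}
  depth 3: {3}
5 never appears.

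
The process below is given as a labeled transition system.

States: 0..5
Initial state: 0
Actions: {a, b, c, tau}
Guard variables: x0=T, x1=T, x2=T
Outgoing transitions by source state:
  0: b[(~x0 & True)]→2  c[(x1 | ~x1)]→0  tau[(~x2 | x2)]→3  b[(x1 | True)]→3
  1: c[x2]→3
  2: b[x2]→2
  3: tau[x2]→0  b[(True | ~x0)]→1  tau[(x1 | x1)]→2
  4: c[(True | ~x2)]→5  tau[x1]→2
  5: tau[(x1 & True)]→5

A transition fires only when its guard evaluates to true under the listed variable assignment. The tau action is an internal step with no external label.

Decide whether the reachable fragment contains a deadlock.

R = {0,1,2,3}
  0: b→3  c→0  tau→3  [3 out]
  1: c→3  [1 out]
  2: b→2  [1 out]
  3: b→1  tau→0  tau→2  [3 out]

Answer: DEADLOCK-FREE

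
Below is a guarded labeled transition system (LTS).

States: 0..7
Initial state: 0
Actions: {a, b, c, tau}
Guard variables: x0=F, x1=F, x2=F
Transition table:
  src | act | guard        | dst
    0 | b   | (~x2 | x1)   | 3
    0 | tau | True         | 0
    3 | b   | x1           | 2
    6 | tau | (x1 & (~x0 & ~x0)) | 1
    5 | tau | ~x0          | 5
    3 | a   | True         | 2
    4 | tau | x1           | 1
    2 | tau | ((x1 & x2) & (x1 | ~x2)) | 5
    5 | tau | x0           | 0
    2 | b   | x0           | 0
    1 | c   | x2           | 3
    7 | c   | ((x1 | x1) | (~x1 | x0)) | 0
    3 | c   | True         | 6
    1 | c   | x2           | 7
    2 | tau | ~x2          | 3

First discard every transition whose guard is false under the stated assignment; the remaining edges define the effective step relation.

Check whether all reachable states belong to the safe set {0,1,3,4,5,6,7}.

Safe = {0,1,3,4,5,6,7}
Reachable = {0,2,3,6}
  0: safe
  2: outside
  3: safe
  6: safe
counterexample path to 2: b·a

Answer: INVARIANT VIOLATED at state 2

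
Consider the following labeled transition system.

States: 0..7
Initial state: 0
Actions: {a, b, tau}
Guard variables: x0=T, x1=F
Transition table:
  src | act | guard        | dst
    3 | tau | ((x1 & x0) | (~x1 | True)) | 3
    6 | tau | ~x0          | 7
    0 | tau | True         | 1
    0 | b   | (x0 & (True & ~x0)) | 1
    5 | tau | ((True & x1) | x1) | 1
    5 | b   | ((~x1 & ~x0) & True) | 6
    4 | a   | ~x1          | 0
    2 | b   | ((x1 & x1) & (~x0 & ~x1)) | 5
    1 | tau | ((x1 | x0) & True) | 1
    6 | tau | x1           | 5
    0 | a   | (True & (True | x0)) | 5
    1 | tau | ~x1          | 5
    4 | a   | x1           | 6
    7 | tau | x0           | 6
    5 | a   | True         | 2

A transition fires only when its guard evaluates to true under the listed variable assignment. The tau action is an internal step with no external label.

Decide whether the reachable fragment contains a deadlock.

Answer: DEADLOCK at state 2

Trace:
Reachable = {0,1,2,5}
  0: a→5  tau→1  [2 out]
  1: tau→1  tau→5  [2 out]
  2: ∅  [STUCK]
  5: a→2  [1 out]
witness 2: a·a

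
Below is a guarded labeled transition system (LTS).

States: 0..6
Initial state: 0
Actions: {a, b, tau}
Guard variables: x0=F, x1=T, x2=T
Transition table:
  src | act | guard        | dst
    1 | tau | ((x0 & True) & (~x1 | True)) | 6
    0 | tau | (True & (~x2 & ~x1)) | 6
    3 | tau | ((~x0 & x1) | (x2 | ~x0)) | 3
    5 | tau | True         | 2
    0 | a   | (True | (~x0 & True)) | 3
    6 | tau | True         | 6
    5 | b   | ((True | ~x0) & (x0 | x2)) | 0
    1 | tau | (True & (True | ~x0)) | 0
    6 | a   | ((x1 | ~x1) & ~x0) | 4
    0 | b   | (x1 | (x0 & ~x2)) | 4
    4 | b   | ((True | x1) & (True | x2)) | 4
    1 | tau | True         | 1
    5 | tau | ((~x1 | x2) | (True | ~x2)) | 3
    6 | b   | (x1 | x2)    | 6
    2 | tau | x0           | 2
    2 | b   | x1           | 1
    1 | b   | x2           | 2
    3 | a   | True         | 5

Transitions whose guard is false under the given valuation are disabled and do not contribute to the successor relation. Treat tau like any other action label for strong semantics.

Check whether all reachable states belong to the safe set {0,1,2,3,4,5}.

Answer: INVARIANT HOLDS

Working:
Safe = {0,1,2,3,4,5}
R = {0,1,2,3,4,5}
  0: safe
  1: safe
  2: safe
  3: safe
  4: safe
  5: safe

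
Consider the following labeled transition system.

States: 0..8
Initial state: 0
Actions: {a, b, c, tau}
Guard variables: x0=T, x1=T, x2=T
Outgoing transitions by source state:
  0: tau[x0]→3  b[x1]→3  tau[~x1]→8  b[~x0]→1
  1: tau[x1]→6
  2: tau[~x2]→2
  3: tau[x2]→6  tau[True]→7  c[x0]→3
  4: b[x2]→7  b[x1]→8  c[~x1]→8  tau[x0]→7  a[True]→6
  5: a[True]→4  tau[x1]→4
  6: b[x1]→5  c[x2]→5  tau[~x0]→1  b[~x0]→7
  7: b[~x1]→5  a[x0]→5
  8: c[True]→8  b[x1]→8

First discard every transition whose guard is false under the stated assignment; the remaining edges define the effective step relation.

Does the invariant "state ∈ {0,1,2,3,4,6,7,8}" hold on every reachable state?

Allowed set {0,1,2,3,4,6,7,8}
Reach set: {0,3,4,5,6,7,8}
  0: ✓
  3: ✓
  4: ✓
  5: outside
  6: ✓
  7: ✓
  8: ✓
witness against invariant: tau·tau·b → 5

Answer: INVARIANT VIOLATED at state 5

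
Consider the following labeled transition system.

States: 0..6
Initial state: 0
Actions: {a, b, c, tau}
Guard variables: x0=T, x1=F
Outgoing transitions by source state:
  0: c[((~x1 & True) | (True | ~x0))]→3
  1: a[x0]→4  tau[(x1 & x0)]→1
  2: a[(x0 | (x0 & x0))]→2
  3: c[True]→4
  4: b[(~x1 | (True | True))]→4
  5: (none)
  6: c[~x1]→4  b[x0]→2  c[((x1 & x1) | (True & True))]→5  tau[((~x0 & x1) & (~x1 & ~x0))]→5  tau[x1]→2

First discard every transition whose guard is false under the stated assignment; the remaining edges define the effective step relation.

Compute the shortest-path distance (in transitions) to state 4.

Answer: 2

Working:
BFS to 4:
  depth 0: {0}
  depth 1: {3}
  depth 2: {4}
first hit 4 at d=2 via c·c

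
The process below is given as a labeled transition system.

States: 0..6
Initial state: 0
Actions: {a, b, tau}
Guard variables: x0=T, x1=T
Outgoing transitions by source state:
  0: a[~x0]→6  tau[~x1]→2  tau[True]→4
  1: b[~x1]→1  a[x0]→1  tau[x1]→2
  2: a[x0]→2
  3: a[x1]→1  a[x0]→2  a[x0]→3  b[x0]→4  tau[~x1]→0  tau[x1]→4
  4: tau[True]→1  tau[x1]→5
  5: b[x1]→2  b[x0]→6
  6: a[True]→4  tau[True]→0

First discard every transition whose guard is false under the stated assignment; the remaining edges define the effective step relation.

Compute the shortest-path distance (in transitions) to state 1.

Layered search for 1:
  L0 = {0}
  L1 = {4}
  L2 = {1,5}
1 enters at depth 2; path tau·tau

Answer: 2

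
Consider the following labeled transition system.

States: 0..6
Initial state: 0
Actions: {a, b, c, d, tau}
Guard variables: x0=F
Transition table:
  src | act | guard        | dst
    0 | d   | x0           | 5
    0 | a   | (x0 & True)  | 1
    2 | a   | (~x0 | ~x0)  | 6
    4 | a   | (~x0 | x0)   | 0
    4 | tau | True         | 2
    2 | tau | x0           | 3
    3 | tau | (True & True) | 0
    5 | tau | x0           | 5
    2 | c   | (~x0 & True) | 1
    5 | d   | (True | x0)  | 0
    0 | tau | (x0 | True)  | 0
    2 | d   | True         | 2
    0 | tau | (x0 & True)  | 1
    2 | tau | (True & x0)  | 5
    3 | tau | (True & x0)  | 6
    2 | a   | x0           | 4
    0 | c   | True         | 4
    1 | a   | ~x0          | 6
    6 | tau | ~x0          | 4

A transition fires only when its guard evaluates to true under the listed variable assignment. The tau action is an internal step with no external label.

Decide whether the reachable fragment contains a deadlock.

Answer: DEADLOCK-FREE

Trace:
R = {0,1,2,4,6}
  0: c→4  tau→0  [2 exit(s)]
  1: a→6  [1 exit(s)]
  2: a→6  c→1  d→2  [3 exit(s)]
  4: a→0  tau→2  [2 exit(s)]
  6: tau→4  [1 exit(s)]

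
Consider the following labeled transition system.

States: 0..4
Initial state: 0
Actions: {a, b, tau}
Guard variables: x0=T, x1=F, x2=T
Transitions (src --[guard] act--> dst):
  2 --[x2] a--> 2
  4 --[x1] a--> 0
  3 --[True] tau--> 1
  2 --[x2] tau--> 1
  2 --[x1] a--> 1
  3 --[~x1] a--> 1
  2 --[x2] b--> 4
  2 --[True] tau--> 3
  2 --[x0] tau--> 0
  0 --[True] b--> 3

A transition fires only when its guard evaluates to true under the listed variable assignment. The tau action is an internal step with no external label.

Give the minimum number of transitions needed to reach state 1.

Breadth-first toward 1:
  depth 0: {0}
  depth 1: {3}
  depth 2: {1}
depth(1)=2, e.g. b·a

Answer: 2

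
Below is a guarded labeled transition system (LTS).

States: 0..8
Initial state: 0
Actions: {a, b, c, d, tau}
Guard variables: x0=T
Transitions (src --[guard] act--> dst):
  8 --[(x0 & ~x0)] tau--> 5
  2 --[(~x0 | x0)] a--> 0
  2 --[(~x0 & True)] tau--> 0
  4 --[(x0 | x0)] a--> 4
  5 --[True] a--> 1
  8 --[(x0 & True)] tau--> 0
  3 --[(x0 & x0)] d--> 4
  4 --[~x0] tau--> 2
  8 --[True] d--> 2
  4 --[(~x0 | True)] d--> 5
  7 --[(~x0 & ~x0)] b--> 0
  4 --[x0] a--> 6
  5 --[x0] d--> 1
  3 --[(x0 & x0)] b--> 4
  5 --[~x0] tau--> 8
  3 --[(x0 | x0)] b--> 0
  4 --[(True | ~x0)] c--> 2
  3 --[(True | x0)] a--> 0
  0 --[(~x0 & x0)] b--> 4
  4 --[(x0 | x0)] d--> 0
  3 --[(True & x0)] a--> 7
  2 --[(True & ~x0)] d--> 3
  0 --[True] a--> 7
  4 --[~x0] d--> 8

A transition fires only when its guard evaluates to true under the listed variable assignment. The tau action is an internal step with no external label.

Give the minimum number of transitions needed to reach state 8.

Answer: UNREACHABLE

Working:
Breadth-first toward 8:
  L0 = {0}
  L1 = {7}
8 never appears.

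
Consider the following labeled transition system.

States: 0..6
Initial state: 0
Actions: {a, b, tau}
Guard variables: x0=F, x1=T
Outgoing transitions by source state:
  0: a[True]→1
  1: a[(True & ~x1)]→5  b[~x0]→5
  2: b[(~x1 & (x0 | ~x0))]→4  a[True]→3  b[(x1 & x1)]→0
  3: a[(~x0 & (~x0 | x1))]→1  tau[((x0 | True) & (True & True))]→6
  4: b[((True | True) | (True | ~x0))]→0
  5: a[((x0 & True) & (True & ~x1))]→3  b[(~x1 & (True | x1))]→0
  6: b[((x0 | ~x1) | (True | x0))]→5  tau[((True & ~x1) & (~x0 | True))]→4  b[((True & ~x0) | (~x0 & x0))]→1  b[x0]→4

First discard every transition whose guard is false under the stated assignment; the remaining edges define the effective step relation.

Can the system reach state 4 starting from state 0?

Guard filter leaves 9 enabled edge(s).
L0 = {0}
L1 = {1}  cumulative {0,1}
L2 = {5}  cumulative {0,1,5}
Reach set: {0,1,5}

Answer: UNREACHABLE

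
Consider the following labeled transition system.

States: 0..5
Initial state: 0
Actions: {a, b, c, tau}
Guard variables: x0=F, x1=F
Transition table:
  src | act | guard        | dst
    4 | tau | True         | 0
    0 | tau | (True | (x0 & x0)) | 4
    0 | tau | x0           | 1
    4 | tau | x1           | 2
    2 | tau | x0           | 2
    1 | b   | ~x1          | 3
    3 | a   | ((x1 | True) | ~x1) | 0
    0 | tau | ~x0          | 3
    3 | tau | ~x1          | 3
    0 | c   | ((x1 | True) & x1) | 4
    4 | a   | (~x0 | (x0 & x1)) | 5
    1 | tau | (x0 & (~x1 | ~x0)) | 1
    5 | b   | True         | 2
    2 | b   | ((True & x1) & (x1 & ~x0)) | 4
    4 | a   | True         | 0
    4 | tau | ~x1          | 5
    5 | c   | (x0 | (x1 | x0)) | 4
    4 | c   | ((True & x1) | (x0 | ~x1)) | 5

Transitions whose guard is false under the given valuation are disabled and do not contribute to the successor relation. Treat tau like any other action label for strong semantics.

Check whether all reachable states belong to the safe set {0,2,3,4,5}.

Inv-set: {0,2,3,4,5}
Reachable = {0,2,3,4,5}
  0: safe
  2: safe
  3: safe
  4: safe
  5: safe

Answer: INVARIANT HOLDS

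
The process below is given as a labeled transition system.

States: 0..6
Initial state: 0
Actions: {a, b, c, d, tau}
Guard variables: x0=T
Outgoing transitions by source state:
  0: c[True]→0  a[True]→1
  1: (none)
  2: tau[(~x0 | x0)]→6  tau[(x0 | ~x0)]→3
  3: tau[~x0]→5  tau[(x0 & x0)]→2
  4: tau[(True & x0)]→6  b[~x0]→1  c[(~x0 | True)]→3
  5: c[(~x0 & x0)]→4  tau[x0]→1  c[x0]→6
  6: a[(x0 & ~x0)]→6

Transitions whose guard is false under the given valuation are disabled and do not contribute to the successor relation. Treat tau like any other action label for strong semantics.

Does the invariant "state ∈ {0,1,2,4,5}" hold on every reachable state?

Inv-set: {0,1,2,4,5}
R = {0,1}
  0: safe
  1: safe

Answer: INVARIANT HOLDS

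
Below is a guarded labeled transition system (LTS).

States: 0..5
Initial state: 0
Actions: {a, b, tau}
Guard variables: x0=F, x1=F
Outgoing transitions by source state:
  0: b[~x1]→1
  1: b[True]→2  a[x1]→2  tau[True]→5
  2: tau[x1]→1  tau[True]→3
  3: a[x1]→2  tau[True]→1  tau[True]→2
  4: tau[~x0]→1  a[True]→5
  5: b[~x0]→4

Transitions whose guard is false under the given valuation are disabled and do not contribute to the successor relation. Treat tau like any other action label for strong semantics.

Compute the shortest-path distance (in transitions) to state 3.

Answer: 3

Trace:
Breadth-first toward 3:
  Layer 0: {0}
  Layer 1: {1}
  Layer 2: {2,5}
  Layer 3: {3,4}
first hit 3 at d=3 via b·b·tau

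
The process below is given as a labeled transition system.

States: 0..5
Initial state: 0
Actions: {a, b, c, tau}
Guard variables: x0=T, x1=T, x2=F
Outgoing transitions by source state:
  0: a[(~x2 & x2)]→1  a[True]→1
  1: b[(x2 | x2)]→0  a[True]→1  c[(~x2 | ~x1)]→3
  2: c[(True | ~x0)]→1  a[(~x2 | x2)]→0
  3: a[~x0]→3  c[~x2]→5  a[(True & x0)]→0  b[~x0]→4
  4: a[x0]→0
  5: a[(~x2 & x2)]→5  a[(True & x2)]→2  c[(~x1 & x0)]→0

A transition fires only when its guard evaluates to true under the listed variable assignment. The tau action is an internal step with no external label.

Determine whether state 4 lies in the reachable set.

Answer: UNREACHABLE

Analysis:
8 transition(s) survive guard evaluation.
L0 = {0}
L1 = {1}  total {0,1}
L2 = {3}  total {0,1,3}
L3 = {5}  total {0,1,3,5}
Reachable = {0,1,3,5}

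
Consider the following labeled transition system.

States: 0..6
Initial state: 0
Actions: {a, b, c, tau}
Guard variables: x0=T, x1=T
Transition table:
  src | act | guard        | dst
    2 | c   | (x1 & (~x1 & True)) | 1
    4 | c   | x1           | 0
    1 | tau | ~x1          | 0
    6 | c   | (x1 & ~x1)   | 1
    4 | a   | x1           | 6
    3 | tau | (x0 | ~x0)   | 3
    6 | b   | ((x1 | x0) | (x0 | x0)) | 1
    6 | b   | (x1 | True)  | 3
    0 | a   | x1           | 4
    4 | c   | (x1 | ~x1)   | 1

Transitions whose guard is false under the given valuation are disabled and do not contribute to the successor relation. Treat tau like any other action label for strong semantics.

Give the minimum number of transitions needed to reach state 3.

Breadth-first toward 3:
  depth 0: {0}
  depth 1: {4}
  depth 2: {1,6}
  depth 3: {3}
3 enters at depth 3; path a·a·b

Answer: 3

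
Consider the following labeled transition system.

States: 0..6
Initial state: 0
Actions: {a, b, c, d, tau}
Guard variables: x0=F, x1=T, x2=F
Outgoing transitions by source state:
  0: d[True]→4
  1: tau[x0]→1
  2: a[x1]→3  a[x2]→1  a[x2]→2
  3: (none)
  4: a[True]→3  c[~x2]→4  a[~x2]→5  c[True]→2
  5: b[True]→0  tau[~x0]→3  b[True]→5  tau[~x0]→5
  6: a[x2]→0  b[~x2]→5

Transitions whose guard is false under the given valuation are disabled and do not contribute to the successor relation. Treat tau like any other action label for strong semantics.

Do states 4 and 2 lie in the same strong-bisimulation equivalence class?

Answer: NOT BISIMILAR

Analysis:
Compute ~ classes (split until stable):
  round 0: {{0,1,2,3,4,5,6}}
  round 1: {{0},{1,3},{2},{4},{5},{6}}
Fixed point at round 2; 6 class(es).
4∈{4}, 2∈{2}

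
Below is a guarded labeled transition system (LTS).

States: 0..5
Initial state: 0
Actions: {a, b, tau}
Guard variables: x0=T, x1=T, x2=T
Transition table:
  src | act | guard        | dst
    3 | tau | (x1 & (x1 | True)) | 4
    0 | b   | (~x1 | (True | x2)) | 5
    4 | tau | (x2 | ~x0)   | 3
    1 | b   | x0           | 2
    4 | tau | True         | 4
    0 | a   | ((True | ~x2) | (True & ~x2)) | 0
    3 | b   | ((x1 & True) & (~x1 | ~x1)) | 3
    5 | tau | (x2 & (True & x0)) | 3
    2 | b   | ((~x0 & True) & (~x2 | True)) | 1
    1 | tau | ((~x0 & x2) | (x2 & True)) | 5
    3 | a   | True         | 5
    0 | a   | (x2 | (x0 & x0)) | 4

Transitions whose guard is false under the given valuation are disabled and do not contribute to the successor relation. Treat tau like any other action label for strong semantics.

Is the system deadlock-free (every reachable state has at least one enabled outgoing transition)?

Answer: DEADLOCK-FREE

Working:
Reachable = {0,3,4,5}
  0: a→0  a→4  b→5  [deg 3]
  3: a→5  tau→4  [deg 2]
  4: tau→3  tau→4  [deg 2]
  5: tau→3  [deg 1]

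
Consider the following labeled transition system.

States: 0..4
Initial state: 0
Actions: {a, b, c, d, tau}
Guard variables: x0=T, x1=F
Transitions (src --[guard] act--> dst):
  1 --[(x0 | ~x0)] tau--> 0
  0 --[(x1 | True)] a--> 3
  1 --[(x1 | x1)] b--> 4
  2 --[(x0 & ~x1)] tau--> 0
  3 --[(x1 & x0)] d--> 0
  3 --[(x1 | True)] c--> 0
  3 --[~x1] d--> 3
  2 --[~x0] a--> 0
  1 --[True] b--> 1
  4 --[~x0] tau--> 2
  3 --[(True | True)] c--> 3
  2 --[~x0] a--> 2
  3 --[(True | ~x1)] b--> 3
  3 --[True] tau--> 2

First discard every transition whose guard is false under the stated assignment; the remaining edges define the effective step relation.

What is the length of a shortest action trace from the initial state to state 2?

BFS to 2:
  depth 0: {0}
  depth 1: {3}
  depth 2: {2}
first hit 2 at d=2 via a·tau

Answer: 2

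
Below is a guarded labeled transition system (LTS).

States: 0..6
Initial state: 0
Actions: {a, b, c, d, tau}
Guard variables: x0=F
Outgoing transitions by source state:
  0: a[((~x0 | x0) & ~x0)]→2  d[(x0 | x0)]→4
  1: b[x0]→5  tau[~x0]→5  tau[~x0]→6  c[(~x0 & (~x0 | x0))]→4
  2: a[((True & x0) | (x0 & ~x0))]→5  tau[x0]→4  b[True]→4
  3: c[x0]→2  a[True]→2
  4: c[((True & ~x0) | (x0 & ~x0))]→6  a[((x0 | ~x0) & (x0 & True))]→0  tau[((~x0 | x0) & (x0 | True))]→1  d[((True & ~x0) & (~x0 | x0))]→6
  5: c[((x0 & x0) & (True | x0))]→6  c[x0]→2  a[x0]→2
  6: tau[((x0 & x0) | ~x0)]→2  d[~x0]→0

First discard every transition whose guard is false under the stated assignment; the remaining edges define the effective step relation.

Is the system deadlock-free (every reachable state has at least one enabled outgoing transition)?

Reach set: {0,1,2,4,5,6}
  0: a→2  [deg 1]
  1: c→4  tau→5  tau→6  [deg 3]
  2: b→4  [deg 1]
  4: c→6  d→6  tau→1  [deg 3]
  5: ∅  [no exit]
  6: d→0  tau→2  [deg 2]
Path to 5: a·b·tau·tau

Answer: DEADLOCK at state 5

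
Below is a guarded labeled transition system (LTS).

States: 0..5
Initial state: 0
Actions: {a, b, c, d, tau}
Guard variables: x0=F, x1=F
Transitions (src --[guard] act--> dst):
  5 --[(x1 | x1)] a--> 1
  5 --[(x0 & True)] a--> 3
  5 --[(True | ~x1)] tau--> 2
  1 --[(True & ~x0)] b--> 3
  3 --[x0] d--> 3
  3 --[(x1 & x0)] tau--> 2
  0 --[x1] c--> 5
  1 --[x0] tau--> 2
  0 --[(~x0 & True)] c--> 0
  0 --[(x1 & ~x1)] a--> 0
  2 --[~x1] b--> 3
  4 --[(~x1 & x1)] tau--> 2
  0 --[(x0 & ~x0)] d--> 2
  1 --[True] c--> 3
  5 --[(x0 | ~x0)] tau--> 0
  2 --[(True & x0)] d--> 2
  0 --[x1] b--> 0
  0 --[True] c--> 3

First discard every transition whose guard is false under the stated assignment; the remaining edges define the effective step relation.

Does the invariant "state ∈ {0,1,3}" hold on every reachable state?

Answer: INVARIANT HOLDS

Trace:
Allowed set {0,1,3}
Reach set: {0,3}
  0: ✓
  3: ✓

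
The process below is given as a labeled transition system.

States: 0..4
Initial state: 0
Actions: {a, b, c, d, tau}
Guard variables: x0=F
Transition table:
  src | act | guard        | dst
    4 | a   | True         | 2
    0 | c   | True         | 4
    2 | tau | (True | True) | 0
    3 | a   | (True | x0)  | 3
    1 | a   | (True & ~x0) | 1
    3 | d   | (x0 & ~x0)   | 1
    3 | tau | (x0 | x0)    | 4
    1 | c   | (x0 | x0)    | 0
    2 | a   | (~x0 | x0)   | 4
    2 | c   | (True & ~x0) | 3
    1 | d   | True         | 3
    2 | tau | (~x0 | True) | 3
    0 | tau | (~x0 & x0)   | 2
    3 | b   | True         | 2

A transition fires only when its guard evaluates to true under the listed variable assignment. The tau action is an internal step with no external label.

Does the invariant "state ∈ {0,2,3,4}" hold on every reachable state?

Answer: INVARIANT HOLDS

Trace:
Allowed set {0,2,3,4}
Reach set: {0,2,3,4}
  0: ✓
  2: ✓
  3: ✓
  4: ✓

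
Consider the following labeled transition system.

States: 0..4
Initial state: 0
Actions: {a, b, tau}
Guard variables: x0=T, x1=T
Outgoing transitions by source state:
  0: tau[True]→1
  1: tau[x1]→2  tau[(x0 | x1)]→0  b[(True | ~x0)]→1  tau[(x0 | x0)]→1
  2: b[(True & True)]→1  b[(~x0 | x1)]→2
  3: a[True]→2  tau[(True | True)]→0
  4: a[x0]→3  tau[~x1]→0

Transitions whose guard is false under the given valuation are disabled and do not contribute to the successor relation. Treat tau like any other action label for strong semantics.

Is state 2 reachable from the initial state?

After dropping false guards: 10 live edges.
L0 = {0}
L1 = {1}  now seen {0,1}
L2 = {2}  now seen {0,1,2}
R = {0,1,2}
Path to 2: tau·tau

Answer: REACHABLE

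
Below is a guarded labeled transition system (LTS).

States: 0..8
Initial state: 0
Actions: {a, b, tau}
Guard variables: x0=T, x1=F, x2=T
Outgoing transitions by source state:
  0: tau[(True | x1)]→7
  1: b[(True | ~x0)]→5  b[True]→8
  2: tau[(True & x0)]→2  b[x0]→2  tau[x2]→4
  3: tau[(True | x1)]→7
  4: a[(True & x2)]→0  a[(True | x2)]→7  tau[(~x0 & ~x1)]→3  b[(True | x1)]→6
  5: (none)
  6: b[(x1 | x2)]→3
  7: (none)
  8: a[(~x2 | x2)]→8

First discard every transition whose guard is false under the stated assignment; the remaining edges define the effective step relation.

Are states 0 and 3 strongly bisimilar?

Bisimulation quotient by refinement:
  round 0: {{0,1,2,3,4,5,6,7,8}}
  round 1: {{0,3},{1,6},{2},{4},{5,7},{8}}
  round 2: {{0,3},{1},{2},{4},{5,7},{6},{8}}
stable after 3 split(s): 7 block(s)
[0]={0,3}  [3]={0,3}

Answer: BISIMILAR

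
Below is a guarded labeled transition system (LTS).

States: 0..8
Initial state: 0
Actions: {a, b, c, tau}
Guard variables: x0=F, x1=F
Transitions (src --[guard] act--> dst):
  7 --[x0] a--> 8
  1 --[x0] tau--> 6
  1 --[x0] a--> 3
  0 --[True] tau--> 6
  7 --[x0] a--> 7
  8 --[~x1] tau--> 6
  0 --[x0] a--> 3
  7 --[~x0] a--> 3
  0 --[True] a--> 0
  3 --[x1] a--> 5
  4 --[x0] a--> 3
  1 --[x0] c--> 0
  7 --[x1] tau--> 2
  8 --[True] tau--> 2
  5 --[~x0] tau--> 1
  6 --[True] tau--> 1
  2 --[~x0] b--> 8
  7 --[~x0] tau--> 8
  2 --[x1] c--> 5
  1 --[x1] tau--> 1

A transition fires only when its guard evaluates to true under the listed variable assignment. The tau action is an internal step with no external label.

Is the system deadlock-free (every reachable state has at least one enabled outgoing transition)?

Reach set: {0,1,6}
  0: a→0  tau→6  [deg 2]
  1: ∅  [deadlock]
  6: tau→1  [deg 1]
trace reaching 1: tau·tau

Answer: DEADLOCK at state 1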